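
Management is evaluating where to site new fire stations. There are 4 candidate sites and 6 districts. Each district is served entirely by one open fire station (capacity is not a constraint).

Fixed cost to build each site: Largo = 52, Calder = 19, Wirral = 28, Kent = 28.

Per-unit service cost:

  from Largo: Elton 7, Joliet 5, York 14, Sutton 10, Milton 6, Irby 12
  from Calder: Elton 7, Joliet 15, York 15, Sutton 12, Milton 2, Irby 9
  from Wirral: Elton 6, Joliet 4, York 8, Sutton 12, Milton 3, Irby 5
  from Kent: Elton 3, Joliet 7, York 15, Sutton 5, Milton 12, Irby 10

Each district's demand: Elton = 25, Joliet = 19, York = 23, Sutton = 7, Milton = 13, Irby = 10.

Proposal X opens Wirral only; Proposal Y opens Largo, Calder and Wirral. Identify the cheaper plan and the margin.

Proposal X is cheaper by 44.

Proposal X: {Wirral}: Elton→Wirral 6·25=150, Joliet→Wirral 4·19=76, York→Wirral 8·23=184, Sutton→Wirral 12·7=84, Milton→Wirral 3·13=39, Irby→Wirral 5·10=50. Service 583; fixed 28; total 611.
Proposal Y: {Largo, Calder, Wirral}: Elton→Wirral 6·25=150, Joliet→Wirral 4·19=76, York→Wirral 8·23=184, Sutton→Largo 10·7=70, Milton→Calder 2·13=26, Irby→Wirral 5·10=50. Service 556; fixed 99; total 655.
Difference: |611 − 655| = 44.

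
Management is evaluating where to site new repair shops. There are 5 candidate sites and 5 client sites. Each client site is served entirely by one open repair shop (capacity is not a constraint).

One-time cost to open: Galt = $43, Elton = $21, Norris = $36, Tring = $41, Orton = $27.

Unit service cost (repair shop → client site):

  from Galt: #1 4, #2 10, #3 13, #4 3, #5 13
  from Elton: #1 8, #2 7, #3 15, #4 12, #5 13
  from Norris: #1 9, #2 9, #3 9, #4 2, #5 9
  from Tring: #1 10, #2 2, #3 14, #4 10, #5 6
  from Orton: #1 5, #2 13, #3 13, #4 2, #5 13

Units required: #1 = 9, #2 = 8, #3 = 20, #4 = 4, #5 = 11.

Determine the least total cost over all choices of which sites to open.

Minimum total cost: 419

For any fixed open set, each client site goes to its cheapest open site; total = fixed + service.
{Norris, Tring, Orton}: #1→Orton 5·9=45, #2→Tring 2·8=16, #3→Norris 9·20=180, #4→Norris 2·4=8, #5→Tring 6·11=66. Service 315; fixed 104; total 419.
{Galt, Norris, Tring}: #1→Galt 4·9=36, #2→Tring 2·8=16, #3→Norris 9·20=180, #4→Norris 2·4=8, #5→Tring 6·11=66. Service 306; fixed 120; total 426.
{Norris, Tring}: #1→Norris 9·9=81, #2→Tring 2·8=16, #3→Norris 9·20=180, #4→Norris 2·4=8, #5→Tring 6·11=66. Service 351; fixed 77; total 428.
{Galt, Elton, Norris, Tring, Orton}: #1→Galt 4·9=36, #2→Tring 2·8=16, #3→Norris 9·20=180, #4→Norris 2·4=8, #5→Tring 6·11=66. Service 306; fixed 168; total 474.
No other subset beats 419.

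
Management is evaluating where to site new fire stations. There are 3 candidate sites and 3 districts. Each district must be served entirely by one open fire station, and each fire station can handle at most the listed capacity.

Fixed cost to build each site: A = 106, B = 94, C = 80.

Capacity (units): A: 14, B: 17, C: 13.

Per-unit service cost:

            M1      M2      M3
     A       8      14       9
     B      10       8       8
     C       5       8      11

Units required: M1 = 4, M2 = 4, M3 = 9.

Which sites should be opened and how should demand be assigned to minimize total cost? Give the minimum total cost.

Open {B}: M1→B 10·4=40, M2→B 8·4=32, M3→B 8·9=72.
Loads: B carries 17/17. Service 144; fixed 94; total 238.
Next best feasible plan costs 298.

Minimum total cost: 238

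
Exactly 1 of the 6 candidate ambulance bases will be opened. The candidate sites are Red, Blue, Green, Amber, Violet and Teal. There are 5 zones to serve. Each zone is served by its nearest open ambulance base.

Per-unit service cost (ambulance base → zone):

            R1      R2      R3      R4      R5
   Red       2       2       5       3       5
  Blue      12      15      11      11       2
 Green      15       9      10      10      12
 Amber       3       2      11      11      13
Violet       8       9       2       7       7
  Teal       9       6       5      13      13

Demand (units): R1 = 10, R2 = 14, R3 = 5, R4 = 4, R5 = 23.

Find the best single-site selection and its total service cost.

With exactly 1 open, each zone uses its cheapest among the chosen.
{Red}: R1→Red 2·10=20, R2→Red 2·14=28, R3→Red 5·5=25, R4→Red 3·4=12, R5→Red 5·23=115. Service cost 200.
{Violet}: service cost 405
{Amber}: service cost 456
Among all 6 size-1 choices, {Red} is lowest.

Choose Red only; total service cost 200.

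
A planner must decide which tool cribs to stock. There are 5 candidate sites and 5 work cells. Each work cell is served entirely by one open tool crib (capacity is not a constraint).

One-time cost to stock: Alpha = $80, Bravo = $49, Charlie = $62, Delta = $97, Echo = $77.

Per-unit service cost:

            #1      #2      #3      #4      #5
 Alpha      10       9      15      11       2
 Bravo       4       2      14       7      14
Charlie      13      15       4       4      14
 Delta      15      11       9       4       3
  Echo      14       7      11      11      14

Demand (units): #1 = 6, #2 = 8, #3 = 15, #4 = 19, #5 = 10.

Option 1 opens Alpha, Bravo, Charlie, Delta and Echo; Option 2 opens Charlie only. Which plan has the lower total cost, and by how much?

Option 2 is cheaper by 25.

Option 1: {Alpha, Bravo, Charlie, Delta, Echo}: #1→Bravo 4·6=24, #2→Bravo 2·8=16, #3→Charlie 4·15=60, #4→Charlie 4·19=76, #5→Alpha 2·10=20. Service 196; fixed 365; total 561.
Option 2: {Charlie}: #1→Charlie 13·6=78, #2→Charlie 15·8=120, #3→Charlie 4·15=60, #4→Charlie 4·19=76, #5→Charlie 14·10=140. Service 474; fixed 62; total 536.
Difference: |561 − 536| = 25.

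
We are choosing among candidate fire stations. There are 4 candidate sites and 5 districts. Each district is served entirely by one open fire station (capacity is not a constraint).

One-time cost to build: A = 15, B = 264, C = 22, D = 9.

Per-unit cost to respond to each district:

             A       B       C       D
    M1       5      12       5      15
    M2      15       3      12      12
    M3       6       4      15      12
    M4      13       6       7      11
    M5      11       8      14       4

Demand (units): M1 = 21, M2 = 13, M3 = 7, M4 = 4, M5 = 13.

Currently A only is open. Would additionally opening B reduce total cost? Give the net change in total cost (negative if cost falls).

No — net change +27 (cost rises by 27).

Current service cost with {A}: 537.
Adding B: each district re-picks its cheapest; new service cost 300, saving 237.
Extra fixed cost: 264. Net change = 264 − 237 = 27.
(Totals: 552 → 579.)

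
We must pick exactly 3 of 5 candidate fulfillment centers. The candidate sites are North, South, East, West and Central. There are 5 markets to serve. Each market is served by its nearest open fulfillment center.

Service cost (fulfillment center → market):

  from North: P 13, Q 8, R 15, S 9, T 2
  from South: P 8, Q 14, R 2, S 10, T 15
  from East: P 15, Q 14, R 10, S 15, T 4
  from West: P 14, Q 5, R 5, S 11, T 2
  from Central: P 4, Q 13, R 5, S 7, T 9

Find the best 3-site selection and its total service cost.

With exactly 3 open, each market uses its cheapest among the chosen.
{South, West, Central}: P→Central 4, Q→West 5, R→South 2, S→Central 7, T→West 2. Service cost 20.
{North, South, Central}: service cost 23
{North, West, Central}: service cost 23
Among all 10 size-3 choices, {South, West, Central} is lowest.

Choose South, West and Central; total service cost 20.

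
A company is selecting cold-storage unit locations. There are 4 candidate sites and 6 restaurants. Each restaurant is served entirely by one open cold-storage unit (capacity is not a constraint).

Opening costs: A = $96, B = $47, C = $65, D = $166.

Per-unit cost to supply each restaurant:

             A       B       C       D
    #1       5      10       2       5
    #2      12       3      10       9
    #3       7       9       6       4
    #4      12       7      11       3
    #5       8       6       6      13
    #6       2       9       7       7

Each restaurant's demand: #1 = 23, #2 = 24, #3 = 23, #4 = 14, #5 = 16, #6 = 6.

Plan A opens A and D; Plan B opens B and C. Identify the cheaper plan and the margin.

Plan A: {A, D}: #1→A 5·23=115, #2→D 9·24=216, #3→D 4·23=92, #4→D 3·14=42, #5→A 8·16=128, #6→A 2·6=12. Service 605; fixed 262; total 867.
Plan B: {B, C}: #1→C 2·23=46, #2→B 3·24=72, #3→C 6·23=138, #4→B 7·14=98, #5→B 6·16=96, #6→C 7·6=42. Service 492; fixed 112; total 604.
Difference: |867 − 604| = 263.

Plan B is cheaper by 263.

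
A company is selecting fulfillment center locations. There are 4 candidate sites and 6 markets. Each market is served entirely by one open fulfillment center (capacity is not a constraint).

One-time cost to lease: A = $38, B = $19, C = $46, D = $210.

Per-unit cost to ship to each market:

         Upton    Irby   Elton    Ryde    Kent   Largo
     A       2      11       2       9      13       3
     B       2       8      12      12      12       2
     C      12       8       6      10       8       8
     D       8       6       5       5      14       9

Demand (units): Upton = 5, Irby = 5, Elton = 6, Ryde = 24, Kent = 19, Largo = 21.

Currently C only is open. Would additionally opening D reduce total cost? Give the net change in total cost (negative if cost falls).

Current service cost with {C}: 696.
Adding D: each market re-picks its cheapest; new service cost 540, saving 156.
Extra fixed cost: 210. Net change = 210 − 156 = 54.
(Totals: 742 → 796.)

No — net change +54 (cost rises by 54).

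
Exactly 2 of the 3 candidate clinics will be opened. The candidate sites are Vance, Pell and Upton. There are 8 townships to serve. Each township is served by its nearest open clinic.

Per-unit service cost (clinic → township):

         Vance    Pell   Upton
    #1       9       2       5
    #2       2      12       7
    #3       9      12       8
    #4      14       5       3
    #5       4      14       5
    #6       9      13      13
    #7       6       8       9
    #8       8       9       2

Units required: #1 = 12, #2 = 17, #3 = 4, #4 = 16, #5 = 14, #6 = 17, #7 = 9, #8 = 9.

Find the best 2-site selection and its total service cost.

With exactly 2 open, each township uses its cheapest among the chosen.
{Vance, Upton}: #1→Upton 5·12=60, #2→Vance 2·17=34, #3→Upton 8·4=32, #4→Upton 3·16=48, #5→Vance 4·14=56, #6→Vance 9·17=153, #7→Vance 6·9=54, #8→Upton 2·9=18. Service cost 455.
{Vance, Pell}: service cost 509
{Pell, Upton}: service cost 604
Among all 3 size-2 choices, {Vance, Upton} is lowest.

Choose Vance and Upton; total service cost 455.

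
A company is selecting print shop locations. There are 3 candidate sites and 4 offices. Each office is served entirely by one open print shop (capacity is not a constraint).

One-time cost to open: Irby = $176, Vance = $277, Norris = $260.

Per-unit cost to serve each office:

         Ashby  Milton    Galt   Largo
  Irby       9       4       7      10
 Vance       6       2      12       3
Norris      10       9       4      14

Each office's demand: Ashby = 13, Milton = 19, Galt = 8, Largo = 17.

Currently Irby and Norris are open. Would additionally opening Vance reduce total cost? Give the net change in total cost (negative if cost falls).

No — net change +81 (cost rises by 81).

Current service cost with {Irby, Norris}: 395.
Adding Vance: each office re-picks its cheapest; new service cost 199, saving 196.
Extra fixed cost: 277. Net change = 277 − 196 = 81.
(Totals: 831 → 912.)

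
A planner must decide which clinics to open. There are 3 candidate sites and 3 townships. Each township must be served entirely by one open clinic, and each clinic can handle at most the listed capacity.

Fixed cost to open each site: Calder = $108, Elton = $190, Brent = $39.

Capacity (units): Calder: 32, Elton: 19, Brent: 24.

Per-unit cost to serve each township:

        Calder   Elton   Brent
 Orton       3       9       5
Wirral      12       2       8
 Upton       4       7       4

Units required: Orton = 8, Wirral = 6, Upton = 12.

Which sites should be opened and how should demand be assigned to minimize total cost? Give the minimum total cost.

Open {Calder}: Orton→Calder 3·8=24, Wirral→Calder 12·6=72, Upton→Calder 4·12=48.
Loads: Calder carries 26/32. Service 144; fixed 108; total 252.
Next best feasible plan costs 267.

Minimum total cost: 252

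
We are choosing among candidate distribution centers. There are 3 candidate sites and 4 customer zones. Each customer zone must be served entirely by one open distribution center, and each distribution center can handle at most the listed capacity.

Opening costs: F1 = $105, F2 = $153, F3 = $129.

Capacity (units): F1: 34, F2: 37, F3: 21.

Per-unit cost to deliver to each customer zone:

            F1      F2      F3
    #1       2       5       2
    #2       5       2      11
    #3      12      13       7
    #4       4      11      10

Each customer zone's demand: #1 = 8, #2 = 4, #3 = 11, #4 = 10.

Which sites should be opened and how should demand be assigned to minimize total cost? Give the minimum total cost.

Open {F1}: #1→F1 2·8=16, #2→F1 5·4=20, #3→F1 12·11=132, #4→F1 4·10=40.
Loads: F1 carries 33/34. Service 208; fixed 105; total 313.
Next best feasible plan costs 387.

Minimum total cost: 313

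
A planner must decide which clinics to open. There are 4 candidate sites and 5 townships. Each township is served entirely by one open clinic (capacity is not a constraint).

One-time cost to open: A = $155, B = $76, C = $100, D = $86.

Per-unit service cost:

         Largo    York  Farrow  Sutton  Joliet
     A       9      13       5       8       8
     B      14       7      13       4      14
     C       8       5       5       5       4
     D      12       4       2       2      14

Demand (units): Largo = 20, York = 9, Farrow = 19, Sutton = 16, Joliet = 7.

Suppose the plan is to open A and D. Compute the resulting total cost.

Total cost: 583

Each township is assigned to its cheapest site among the open ones.
{A, D}: Largo→A 9·20=180, York→D 4·9=36, Farrow→D 2·19=38, Sutton→D 2·16=32, Joliet→A 8·7=56. Service 342; fixed 241; total 583.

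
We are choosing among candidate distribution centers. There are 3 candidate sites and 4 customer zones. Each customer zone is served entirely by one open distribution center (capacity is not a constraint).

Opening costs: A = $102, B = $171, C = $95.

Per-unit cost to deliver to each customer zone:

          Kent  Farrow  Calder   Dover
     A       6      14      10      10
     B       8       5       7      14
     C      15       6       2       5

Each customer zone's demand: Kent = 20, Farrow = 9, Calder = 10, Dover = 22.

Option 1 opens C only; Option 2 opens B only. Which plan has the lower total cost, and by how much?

Option 1 is cheaper by 175.

Option 1: {C}: Kent→C 15·20=300, Farrow→C 6·9=54, Calder→C 2·10=20, Dover→C 5·22=110. Service 484; fixed 95; total 579.
Option 2: {B}: Kent→B 8·20=160, Farrow→B 5·9=45, Calder→B 7·10=70, Dover→B 14·22=308. Service 583; fixed 171; total 754.
Difference: |579 − 754| = 175.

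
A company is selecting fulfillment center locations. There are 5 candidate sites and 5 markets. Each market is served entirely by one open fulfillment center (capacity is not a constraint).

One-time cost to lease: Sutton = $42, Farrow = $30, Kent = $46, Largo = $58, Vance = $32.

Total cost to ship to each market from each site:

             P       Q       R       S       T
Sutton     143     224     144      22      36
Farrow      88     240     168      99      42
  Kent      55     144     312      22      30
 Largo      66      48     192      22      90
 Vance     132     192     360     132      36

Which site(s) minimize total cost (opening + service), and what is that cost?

Open Sutton and Largo; minimum total cost 416.

For any fixed open set, each market goes to its cheapest open site; total = fixed + service.
{Sutton, Largo}: P→Largo 66, Q→Largo 48, R→Sutton 144, S→Sutton 22, T→Sutton 36. Service 316; fixed 100; total 416.
{Farrow, Largo}: service 346 + fixed 88 = 434
{Sutton, Kent, Largo}: service 299 + fixed 146 = 445
{Sutton, Farrow, Kent, Largo, Vance}: service 299 + fixed 208 = 507
No other subset beats 416.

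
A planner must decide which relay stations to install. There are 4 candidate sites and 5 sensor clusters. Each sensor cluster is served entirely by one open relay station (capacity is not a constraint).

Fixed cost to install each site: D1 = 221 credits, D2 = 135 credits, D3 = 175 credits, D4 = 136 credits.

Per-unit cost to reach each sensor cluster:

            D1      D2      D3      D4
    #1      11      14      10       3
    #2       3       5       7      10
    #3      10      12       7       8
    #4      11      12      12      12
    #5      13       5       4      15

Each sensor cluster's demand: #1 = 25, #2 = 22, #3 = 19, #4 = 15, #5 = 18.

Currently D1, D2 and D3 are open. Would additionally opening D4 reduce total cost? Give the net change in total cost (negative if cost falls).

Current service cost with {D1, D2, D3}: 686.
Adding D4: each sensor cluster re-picks its cheapest; new service cost 511, saving 175.
Extra fixed cost: 136. Net change = 136 − 175 = -39.
(Totals: 1217 → 1178.)

Yes — net change −39 (cost falls by 39).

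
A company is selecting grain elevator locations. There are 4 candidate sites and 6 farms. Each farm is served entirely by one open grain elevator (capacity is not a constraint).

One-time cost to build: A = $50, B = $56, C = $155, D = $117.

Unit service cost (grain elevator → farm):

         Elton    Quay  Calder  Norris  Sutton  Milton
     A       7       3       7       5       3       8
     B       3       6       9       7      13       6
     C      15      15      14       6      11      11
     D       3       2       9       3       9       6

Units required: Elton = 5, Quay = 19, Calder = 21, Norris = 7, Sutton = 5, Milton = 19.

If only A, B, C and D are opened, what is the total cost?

Total cost: 728

Each farm is assigned to its cheapest site among the open ones.
{A, B, C, D}: Elton→B 3·5=15, Quay→D 2·19=38, Calder→A 7·21=147, Norris→D 3·7=21, Sutton→A 3·5=15, Milton→B 6·19=114. Service 350; fixed 378; total 728.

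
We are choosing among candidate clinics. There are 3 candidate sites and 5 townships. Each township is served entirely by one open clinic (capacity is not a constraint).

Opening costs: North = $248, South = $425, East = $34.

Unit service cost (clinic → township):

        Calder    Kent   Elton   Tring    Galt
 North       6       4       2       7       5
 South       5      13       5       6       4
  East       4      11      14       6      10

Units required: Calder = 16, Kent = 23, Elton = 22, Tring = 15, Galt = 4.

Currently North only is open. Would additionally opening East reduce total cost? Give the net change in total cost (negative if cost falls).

Yes — net change −13 (cost falls by 13).

Current service cost with {North}: 357.
Adding East: each township re-picks its cheapest; new service cost 310, saving 47.
Extra fixed cost: 34. Net change = 34 − 47 = -13.
(Totals: 605 → 592.)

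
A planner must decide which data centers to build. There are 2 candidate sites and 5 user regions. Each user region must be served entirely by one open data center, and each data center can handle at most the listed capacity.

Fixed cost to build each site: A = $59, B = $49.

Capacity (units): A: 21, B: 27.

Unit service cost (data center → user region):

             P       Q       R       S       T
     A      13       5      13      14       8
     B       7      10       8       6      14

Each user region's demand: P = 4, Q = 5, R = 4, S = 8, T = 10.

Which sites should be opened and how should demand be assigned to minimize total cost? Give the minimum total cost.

Open {A, B}: P→B 7·4=28, Q→A 5·5=25, R→B 8·4=32, S→B 6·8=48, T→A 8·10=80.
Loads: A carries 15/21, B carries 16/27. Service 213; fixed 108; total 321.
Next best feasible plan costs 341.

Minimum total cost: 321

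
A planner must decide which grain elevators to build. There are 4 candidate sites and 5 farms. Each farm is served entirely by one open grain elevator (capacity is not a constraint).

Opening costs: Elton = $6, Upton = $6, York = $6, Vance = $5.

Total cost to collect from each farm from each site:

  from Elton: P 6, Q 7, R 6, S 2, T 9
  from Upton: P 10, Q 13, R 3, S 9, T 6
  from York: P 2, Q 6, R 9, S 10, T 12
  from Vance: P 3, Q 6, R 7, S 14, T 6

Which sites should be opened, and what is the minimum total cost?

Open Elton and Vance; minimum total cost 34.

For any fixed open set, each farm goes to its cheapest open site; total = fixed + service.
{Elton, Vance}: P→Vance 3, Q→Vance 6, R→Elton 6, S→Elton 2, T→Vance 6. Service 23; fixed 11; total 34.
{Elton}: P→Elton 6, Q→Elton 7, R→Elton 6, S→Elton 2, T→Elton 9. Service 30; fixed 6; total 36.
{Elton, Upton}: P→Elton 6, Q→Elton 7, R→Upton 3, S→Elton 2, T→Upton 6. Service 24; fixed 12; total 36.
{Elton, Upton, York, Vance}: service 19 + fixed 23 = 42
(All 15 nonempty subsets were checked; Elton and Vance is lowest.)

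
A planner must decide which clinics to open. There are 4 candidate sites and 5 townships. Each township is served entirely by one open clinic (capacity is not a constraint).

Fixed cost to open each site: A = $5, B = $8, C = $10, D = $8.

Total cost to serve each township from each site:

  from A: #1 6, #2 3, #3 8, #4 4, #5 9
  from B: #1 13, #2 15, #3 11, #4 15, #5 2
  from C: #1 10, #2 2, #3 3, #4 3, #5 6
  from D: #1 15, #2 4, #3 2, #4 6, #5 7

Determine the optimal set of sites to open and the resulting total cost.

Open C only; minimum total cost 34.

For any fixed open set, each township goes to its cheapest open site; total = fixed + service.
{C}: #1→C 10, #2→C 2, #3→C 3, #4→C 3, #5→C 6. Service 24; fixed 10; total 34.
{A}: service 30 + fixed 5 = 35
{A, C}: service 20 + fixed 15 = 35
{A, B, C, D}: #1→A 6, #2→C 2, #3→D 2, #4→C 3, #5→B 2. Service 15; fixed 31; total 46.
No other subset beats 34.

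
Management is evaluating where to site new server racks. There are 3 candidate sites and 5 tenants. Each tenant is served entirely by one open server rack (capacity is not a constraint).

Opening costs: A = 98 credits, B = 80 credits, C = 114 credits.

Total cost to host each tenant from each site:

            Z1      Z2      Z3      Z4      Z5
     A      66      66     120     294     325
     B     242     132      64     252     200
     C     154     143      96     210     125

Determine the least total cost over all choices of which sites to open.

Minimum total cost: 775

For any fixed open set, each tenant goes to its cheapest open site; total = fixed + service.
{A, C}: Z1→A 66, Z2→A 66, Z3→C 96, Z4→C 210, Z5→C 125. Service 563; fixed 212; total 775.
{A, B, C}: service 531 + fixed 292 = 823
{A, B}: service 648 + fixed 178 = 826
{B}: service 890 + fixed 80 = 970
No other subset beats 775.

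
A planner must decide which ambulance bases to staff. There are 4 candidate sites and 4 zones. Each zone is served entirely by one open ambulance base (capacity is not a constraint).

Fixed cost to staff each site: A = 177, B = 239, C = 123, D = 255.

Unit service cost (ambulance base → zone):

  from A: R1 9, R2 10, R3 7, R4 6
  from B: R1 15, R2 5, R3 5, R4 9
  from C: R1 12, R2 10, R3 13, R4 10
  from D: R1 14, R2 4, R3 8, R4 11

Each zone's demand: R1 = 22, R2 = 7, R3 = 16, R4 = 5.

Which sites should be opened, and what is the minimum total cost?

Open A only; minimum total cost 587.

For any fixed open set, each zone goes to its cheapest open site; total = fixed + service.
{A}: R1→A 9·22=198, R2→A 10·7=70, R3→A 7·16=112, R4→A 6·5=30. Service 410; fixed 177; total 587.
{A, C}: service 410 + fixed 300 = 710
{C}: service 592 + fixed 123 = 715
{A, B, C, D}: R1→A 9·22=198, R2→D 4·7=28, R3→B 5·16=80, R4→A 6·5=30. Service 336; fixed 794; total 1130.
No other subset beats 587.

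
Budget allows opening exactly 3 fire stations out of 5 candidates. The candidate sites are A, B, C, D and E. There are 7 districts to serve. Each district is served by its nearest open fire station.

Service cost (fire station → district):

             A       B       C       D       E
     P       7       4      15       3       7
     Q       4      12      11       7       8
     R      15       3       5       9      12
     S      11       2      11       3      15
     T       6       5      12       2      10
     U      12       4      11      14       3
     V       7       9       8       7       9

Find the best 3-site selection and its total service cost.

With exactly 3 open, each district uses its cheapest among the chosen.
{A, B, D}: P→D 3, Q→A 4, R→B 3, S→B 2, T→D 2, U→B 4, V→A 7. Service cost 25.
{B, D, E}: service cost 27
{A, B, E}: service cost 28
Among all 10 size-3 choices, {A, B, D} is lowest.

Choose A, B and D; total service cost 25.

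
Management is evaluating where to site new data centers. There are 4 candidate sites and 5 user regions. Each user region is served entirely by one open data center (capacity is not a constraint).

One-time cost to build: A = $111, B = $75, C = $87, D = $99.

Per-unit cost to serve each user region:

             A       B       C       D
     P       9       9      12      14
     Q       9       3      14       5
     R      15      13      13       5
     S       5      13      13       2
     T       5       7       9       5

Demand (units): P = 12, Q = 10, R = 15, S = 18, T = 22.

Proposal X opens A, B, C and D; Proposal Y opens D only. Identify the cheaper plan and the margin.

Proposal X: {A, B, C, D}: P→A 9·12=108, Q→B 3·10=30, R→D 5·15=75, S→D 2·18=36, T→A 5·22=110. Service 359; fixed 372; total 731.
Proposal Y: {D}: P→D 14·12=168, Q→D 5·10=50, R→D 5·15=75, S→D 2·18=36, T→D 5·22=110. Service 439; fixed 99; total 538.
Difference: |731 − 538| = 193.

Proposal Y is cheaper by 193.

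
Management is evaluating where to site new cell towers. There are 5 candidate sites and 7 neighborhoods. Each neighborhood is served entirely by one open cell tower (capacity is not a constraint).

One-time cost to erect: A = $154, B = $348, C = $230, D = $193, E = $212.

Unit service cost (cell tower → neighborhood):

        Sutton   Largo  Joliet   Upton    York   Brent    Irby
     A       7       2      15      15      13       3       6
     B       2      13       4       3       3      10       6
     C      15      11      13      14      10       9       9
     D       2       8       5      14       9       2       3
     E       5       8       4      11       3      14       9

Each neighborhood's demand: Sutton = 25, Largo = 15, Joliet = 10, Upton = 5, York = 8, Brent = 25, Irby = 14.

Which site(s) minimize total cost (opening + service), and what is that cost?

Open D only; minimum total cost 647.

For any fixed open set, each neighborhood goes to its cheapest open site; total = fixed + service.
{D}: Sutton→D 2·25=50, Largo→D 8·15=120, Joliet→D 5·10=50, Upton→D 14·5=70, York→D 9·8=72, Brent→D 2·25=50, Irby→D 3·14=42. Service 454; fixed 193; total 647.
{A, D}: Sutton→D 2·25=50, Largo→A 2·15=30, Joliet→D 5·10=50, Upton→D 14·5=70, York→D 9·8=72, Brent→D 2·25=50, Irby→D 3·14=42. Service 364; fixed 347; total 711.
{D, E}: Sutton→D 2·25=50, Largo→D 8·15=120, Joliet→E 4·10=40, Upton→E 11·5=55, York→E 3·8=24, Brent→D 2·25=50, Irby→D 3·14=42. Service 381; fixed 405; total 786.
{A, B, C, D, E}: service 251 + fixed 1137 = 1388
No other subset beats 647.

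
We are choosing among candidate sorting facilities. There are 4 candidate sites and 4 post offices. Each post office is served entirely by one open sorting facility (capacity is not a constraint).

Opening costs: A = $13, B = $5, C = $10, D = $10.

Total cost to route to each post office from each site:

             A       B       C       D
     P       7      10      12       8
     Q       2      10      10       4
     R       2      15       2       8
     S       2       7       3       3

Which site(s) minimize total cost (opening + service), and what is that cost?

For any fixed open set, each post office goes to its cheapest open site; total = fixed + service.
{A}: P→A 7, Q→A 2, R→A 2, S→A 2. Service 13; fixed 13; total 26.
{A, B}: service 13 + fixed 18 = 31
{D}: service 23 + fixed 10 = 33
{A, B, C, D}: P→A 7, Q→A 2, R→A 2, S→A 2. Service 13; fixed 38; total 51.
(All 15 nonempty subsets were checked; A only is lowest.)

Open A only; minimum total cost 26.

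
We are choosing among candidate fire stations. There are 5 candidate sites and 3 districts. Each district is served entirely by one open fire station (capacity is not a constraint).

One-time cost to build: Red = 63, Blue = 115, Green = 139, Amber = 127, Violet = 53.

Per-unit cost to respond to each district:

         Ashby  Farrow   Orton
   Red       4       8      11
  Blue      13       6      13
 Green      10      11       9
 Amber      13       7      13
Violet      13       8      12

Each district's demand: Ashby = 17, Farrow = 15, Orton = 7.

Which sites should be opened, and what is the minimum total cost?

For any fixed open set, each district goes to its cheapest open site; total = fixed + service.
{Red}: Ashby→Red 4·17=68, Farrow→Red 8·15=120, Orton→Red 11·7=77. Service 265; fixed 63; total 328.
{Red, Violet}: service 265 + fixed 116 = 381
{Red, Blue}: Ashby→Red 4·17=68, Farrow→Blue 6·15=90, Orton→Red 11·7=77. Service 235; fixed 178; total 413.
{Red, Blue, Green, Amber, Violet}: service 221 + fixed 497 = 718
No other subset beats 328.

Open Red only; minimum total cost 328.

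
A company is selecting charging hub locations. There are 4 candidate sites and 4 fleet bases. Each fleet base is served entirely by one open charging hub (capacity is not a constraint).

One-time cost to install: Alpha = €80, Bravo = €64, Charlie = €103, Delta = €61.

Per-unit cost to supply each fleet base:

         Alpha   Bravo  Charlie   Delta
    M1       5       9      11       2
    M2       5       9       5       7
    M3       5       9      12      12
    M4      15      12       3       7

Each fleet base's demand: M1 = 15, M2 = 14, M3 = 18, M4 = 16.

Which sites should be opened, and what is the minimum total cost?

For any fixed open set, each fleet base goes to its cheapest open site; total = fixed + service.
{Alpha, Delta}: M1→Delta 2·15=30, M2→Alpha 5·14=70, M3→Alpha 5·18=90, M4→Delta 7·16=112. Service 302; fixed 141; total 443.
{Alpha, Charlie}: service 283 + fixed 183 = 466
{Alpha, Charlie, Delta}: service 238 + fixed 244 = 482
{Alpha, Bravo, Charlie, Delta}: service 238 + fixed 308 = 546
(All 15 nonempty subsets were checked; Alpha and Delta is lowest.)

Open Alpha and Delta; minimum total cost 443.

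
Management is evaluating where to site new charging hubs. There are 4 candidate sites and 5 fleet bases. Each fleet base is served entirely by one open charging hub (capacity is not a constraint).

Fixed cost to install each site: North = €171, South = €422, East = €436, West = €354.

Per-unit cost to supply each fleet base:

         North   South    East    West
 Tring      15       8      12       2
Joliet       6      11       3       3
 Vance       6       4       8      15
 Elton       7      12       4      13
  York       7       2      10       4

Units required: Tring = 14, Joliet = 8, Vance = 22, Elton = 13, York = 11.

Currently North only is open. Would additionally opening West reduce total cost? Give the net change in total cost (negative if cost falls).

No — net change +115 (cost rises by 115).

Current service cost with {North}: 558.
Adding West: each fleet base re-picks its cheapest; new service cost 319, saving 239.
Extra fixed cost: 354. Net change = 354 − 239 = 115.
(Totals: 729 → 844.)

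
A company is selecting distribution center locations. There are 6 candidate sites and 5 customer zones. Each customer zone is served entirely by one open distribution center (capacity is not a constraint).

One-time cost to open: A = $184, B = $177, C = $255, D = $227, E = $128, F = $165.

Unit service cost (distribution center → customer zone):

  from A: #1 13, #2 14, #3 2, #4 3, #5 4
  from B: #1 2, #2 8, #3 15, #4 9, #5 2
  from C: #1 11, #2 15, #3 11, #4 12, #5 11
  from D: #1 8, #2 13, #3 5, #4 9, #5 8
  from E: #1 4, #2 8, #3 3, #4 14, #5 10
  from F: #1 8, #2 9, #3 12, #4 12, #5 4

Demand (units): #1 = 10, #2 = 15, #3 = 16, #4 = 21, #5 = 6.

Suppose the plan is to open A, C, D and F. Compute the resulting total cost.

Total cost: 1165

Each customer zone is assigned to its cheapest site among the open ones.
{A, C, D, F}: #1→D 8·10=80, #2→F 9·15=135, #3→A 2·16=32, #4→A 3·21=63, #5→A 4·6=24. Service 334; fixed 831; total 1165.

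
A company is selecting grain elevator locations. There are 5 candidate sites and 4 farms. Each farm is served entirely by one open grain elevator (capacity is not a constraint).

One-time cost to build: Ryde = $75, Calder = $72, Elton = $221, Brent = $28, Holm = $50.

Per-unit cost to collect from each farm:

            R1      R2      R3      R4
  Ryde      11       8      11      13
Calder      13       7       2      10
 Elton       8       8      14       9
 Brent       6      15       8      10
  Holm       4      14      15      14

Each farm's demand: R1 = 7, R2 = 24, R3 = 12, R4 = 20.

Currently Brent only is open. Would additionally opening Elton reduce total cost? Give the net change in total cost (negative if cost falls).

Current service cost with {Brent}: 698.
Adding Elton: each farm re-picks its cheapest; new service cost 510, saving 188.
Extra fixed cost: 221. Net change = 221 − 188 = 33.
(Totals: 726 → 759.)

No — net change +33 (cost rises by 33).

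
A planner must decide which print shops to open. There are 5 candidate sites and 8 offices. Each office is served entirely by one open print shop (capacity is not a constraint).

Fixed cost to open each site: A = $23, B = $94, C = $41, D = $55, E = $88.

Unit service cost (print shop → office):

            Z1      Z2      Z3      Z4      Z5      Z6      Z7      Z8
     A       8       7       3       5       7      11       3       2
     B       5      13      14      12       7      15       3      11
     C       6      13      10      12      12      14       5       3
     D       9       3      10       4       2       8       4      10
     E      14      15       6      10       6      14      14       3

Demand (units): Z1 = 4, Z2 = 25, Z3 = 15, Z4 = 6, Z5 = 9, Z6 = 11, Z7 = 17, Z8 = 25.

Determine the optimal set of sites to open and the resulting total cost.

Open A and D; minimum total cost 461.

For any fixed open set, each office goes to its cheapest open site; total = fixed + service.
{A, D}: Z1→A 8·4=32, Z2→D 3·25=75, Z3→A 3·15=45, Z4→D 4·6=24, Z5→D 2·9=18, Z6→D 8·11=88, Z7→A 3·17=51, Z8→A 2·25=50. Service 383; fixed 78; total 461.
{A, C, D}: Z1→C 6·4=24, Z2→D 3·25=75, Z3→A 3·15=45, Z4→D 4·6=24, Z5→D 2·9=18, Z6→D 8·11=88, Z7→A 3·17=51, Z8→A 2·25=50. Service 375; fixed 119; total 494.
{A, B, D}: service 371 + fixed 172 = 543
{A, B, C, D, E}: service 371 + fixed 301 = 672
No other subset beats 461.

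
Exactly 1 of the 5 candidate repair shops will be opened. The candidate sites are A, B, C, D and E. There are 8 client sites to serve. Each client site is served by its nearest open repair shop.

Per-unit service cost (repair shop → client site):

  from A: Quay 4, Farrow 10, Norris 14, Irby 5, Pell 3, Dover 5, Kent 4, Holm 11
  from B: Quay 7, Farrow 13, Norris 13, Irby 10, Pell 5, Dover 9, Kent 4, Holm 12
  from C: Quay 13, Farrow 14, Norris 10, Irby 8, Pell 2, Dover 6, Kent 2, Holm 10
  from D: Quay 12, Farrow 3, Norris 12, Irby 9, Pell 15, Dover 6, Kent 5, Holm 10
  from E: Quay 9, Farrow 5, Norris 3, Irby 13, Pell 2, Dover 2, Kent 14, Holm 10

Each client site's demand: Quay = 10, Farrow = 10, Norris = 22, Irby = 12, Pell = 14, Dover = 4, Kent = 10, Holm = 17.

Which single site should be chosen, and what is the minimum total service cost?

With exactly 1 open, each client site uses its cheapest among the chosen.
{E}: Quay→E 9·10=90, Farrow→E 5·10=50, Norris→E 3·22=66, Irby→E 13·12=156, Pell→E 2·14=28, Dover→E 2·4=8, Kent→E 14·10=140, Holm→E 10·17=170. Service cost 708.
{A}: service cost 797
{C}: service cost 828
Among all 5 size-1 choices, {E} is lowest.

Choose E only; total service cost 708.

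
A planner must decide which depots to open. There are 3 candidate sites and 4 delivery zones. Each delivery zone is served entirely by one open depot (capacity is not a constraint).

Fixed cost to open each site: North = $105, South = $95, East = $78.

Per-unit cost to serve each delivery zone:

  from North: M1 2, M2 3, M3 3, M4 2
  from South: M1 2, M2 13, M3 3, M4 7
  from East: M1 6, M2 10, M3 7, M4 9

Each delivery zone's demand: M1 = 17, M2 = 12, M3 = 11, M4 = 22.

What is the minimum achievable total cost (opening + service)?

Minimum total cost: 252

For any fixed open set, each delivery zone goes to its cheapest open site; total = fixed + service.
{North}: M1→North 2·17=34, M2→North 3·12=36, M3→North 3·11=33, M4→North 2·22=44. Service 147; fixed 105; total 252.
{North, East}: service 147 + fixed 183 = 330
{North, South}: service 147 + fixed 200 = 347
{North, South, East}: service 147 + fixed 278 = 425
(All 7 nonempty subsets were checked; North only is lowest.)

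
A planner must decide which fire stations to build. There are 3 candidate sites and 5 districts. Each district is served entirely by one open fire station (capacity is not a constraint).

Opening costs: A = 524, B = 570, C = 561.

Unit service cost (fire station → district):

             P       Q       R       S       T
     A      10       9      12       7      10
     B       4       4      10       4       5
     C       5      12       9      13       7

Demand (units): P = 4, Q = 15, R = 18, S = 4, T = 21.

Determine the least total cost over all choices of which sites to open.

Minimum total cost: 947

For any fixed open set, each district goes to its cheapest open site; total = fixed + service.
{B}: P→B 4·4=16, Q→B 4·15=60, R→B 10·18=180, S→B 4·4=16, T→B 5·21=105. Service 377; fixed 570; total 947.
{C}: service 561 + fixed 561 = 1122
{A}: P→A 10·4=40, Q→A 9·15=135, R→A 12·18=216, S→A 7·4=28, T→A 10·21=210. Service 629; fixed 524; total 1153.
{A, B, C}: service 359 + fixed 1655 = 2014
No other subset beats 947.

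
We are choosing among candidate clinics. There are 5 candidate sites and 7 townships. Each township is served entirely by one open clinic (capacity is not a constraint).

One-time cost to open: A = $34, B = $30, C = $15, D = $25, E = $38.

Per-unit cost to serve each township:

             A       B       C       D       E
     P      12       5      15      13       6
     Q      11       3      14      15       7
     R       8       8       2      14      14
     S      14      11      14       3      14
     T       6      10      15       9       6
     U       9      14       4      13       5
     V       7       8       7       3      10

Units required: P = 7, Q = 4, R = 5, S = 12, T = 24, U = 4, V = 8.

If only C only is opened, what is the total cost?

Total cost: 786

Each township is assigned to its cheapest site among the open ones.
{C}: P→C 15·7=105, Q→C 14·4=56, R→C 2·5=10, S→C 14·12=168, T→C 15·24=360, U→C 4·4=16, V→C 7·8=56. Service 771; fixed 15; total 786.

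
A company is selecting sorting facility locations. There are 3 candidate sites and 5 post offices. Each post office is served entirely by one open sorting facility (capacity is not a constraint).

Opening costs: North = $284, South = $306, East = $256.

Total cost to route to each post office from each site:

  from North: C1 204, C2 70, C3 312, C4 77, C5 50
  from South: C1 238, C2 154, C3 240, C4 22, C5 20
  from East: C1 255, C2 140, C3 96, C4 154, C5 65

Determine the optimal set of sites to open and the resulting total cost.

For any fixed open set, each post office goes to its cheapest open site; total = fixed + service.
{East}: C1→East 255, C2→East 140, C3→East 96, C4→East 154, C5→East 65. Service 710; fixed 256; total 966.
{South}: service 674 + fixed 306 = 980
{North}: service 713 + fixed 284 = 997
{North, South, East}: service 412 + fixed 846 = 1258
No other subset beats 966.

Open East only; minimum total cost 966.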